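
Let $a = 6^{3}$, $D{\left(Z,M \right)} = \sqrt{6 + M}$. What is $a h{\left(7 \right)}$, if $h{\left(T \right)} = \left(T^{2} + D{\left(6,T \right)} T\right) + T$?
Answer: $12096 + 1512 \sqrt{13} \approx 17548.0$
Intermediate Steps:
$a = 216$
$h{\left(T \right)} = T + T^{2} + T \sqrt{6 + T}$ ($h{\left(T \right)} = \left(T^{2} + \sqrt{6 + T} T\right) + T = \left(T^{2} + T \sqrt{6 + T}\right) + T = T + T^{2} + T \sqrt{6 + T}$)
$a h{\left(7 \right)} = 216 \cdot 7 \left(1 + 7 + \sqrt{6 + 7}\right) = 216 \cdot 7 \left(1 + 7 + \sqrt{13}\right) = 216 \cdot 7 \left(8 + \sqrt{13}\right) = 216 \left(56 + 7 \sqrt{13}\right) = 12096 + 1512 \sqrt{13}$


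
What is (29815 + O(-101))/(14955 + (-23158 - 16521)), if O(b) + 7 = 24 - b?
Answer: -29933/24724 ≈ -1.2107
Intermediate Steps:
O(b) = 17 - b (O(b) = -7 + (24 - b) = 17 - b)
(29815 + O(-101))/(14955 + (-23158 - 16521)) = (29815 + (17 - 1*(-101)))/(14955 + (-23158 - 16521)) = (29815 + (17 + 101))/(14955 - 39679) = (29815 + 118)/(-24724) = 29933*(-1/24724) = -29933/24724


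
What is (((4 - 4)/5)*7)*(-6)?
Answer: 0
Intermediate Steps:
(((4 - 4)/5)*7)*(-6) = ((0*(1/5))*7)*(-6) = (0*7)*(-6) = 0*(-6) = 0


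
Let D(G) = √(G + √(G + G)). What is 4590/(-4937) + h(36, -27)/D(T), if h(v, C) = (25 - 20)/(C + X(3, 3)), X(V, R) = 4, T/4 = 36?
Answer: -4590/4937 - 5*√3/(138*√(12 + √2)) ≈ -0.94685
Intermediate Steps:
T = 144 (T = 4*36 = 144)
D(G) = √(G + √2*√G) (D(G) = √(G + √(2*G)) = √(G + √2*√G))
h(v, C) = 5/(4 + C) (h(v, C) = (25 - 20)/(C + 4) = 5/(4 + C))
4590/(-4937) + h(36, -27)/D(T) = 4590/(-4937) + (5/(4 - 27))/(√(144 + √2*√144)) = 4590*(-1/4937) + (5/(-23))/(√(144 + √2*12)) = -4590/4937 + (5*(-1/23))/(√(144 + 12*√2)) = -4590/4937 - 5/(23*√(144 + 12*√2))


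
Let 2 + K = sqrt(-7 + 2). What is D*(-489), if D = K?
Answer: 978 - 489*I*sqrt(5) ≈ 978.0 - 1093.4*I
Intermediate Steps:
K = -2 + I*sqrt(5) (K = -2 + sqrt(-7 + 2) = -2 + sqrt(-5) = -2 + I*sqrt(5) ≈ -2.0 + 2.2361*I)
D = -2 + I*sqrt(5) ≈ -2.0 + 2.2361*I
D*(-489) = (-2 + I*sqrt(5))*(-489) = 978 - 489*I*sqrt(5)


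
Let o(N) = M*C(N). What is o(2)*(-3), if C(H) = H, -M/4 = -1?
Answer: -24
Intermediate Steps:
M = 4 (M = -4*(-1) = 4)
o(N) = 4*N
o(2)*(-3) = (4*2)*(-3) = 8*(-3) = -24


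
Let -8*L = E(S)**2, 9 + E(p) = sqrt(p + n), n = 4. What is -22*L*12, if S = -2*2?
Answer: 2673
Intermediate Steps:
S = -4
E(p) = -9 + sqrt(4 + p) (E(p) = -9 + sqrt(p + 4) = -9 + sqrt(4 + p))
L = -81/8 (L = -(-9 + sqrt(4 - 4))**2/8 = -(-9 + sqrt(0))**2/8 = -(-9 + 0)**2/8 = -1/8*(-9)**2 = -1/8*81 = -81/8 ≈ -10.125)
-22*L*12 = -22*(-81/8)*12 = (891/4)*12 = 2673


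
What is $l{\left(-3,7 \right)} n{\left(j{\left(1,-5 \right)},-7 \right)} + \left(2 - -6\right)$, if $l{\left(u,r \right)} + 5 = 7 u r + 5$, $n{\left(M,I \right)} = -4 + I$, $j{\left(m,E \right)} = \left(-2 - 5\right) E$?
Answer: $1625$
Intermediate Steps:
$j{\left(m,E \right)} = - 7 E$
$l{\left(u,r \right)} = 7 r u$ ($l{\left(u,r \right)} = -5 + \left(7 u r + 5\right) = -5 + \left(7 r u + 5\right) = -5 + \left(5 + 7 r u\right) = 7 r u$)
$l{\left(-3,7 \right)} n{\left(j{\left(1,-5 \right)},-7 \right)} + \left(2 - -6\right) = 7 \cdot 7 \left(-3\right) \left(-4 - 7\right) + \left(2 - -6\right) = \left(-147\right) \left(-11\right) + \left(2 + 6\right) = 1617 + 8 = 1625$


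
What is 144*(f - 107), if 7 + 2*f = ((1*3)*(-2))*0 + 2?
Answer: -15768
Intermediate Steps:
f = -5/2 (f = -7/2 + (((1*3)*(-2))*0 + 2)/2 = -7/2 + ((3*(-2))*0 + 2)/2 = -7/2 + (-6*0 + 2)/2 = -7/2 + (0 + 2)/2 = -7/2 + (1/2)*2 = -7/2 + 1 = -5/2 ≈ -2.5000)
144*(f - 107) = 144*(-5/2 - 107) = 144*(-219/2) = -15768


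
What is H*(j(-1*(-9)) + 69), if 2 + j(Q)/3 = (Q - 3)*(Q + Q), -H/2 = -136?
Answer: 105264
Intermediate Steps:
H = 272 (H = -2*(-136) = 272)
j(Q) = -6 + 6*Q*(-3 + Q) (j(Q) = -6 + 3*((Q - 3)*(Q + Q)) = -6 + 3*((-3 + Q)*(2*Q)) = -6 + 3*(2*Q*(-3 + Q)) = -6 + 6*Q*(-3 + Q))
H*(j(-1*(-9)) + 69) = 272*((-6 - (-18)*(-9) + 6*(-1*(-9))²) + 69) = 272*((-6 - 18*9 + 6*9²) + 69) = 272*((-6 - 162 + 6*81) + 69) = 272*((-6 - 162 + 486) + 69) = 272*(318 + 69) = 272*387 = 105264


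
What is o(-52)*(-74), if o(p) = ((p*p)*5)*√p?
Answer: -2000960*I*√13 ≈ -7.2146e+6*I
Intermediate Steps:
o(p) = 5*p^(5/2) (o(p) = (p²*5)*√p = (5*p²)*√p = 5*p^(5/2))
o(-52)*(-74) = (5*(-52)^(5/2))*(-74) = (5*(5408*I*√13))*(-74) = (27040*I*√13)*(-74) = -2000960*I*√13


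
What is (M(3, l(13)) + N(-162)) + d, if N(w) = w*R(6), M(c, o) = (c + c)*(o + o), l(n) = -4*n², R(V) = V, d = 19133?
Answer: 10049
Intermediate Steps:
M(c, o) = 4*c*o (M(c, o) = (2*c)*(2*o) = 4*c*o)
N(w) = 6*w (N(w) = w*6 = 6*w)
(M(3, l(13)) + N(-162)) + d = (4*3*(-4*13²) + 6*(-162)) + 19133 = (4*3*(-4*169) - 972) + 19133 = (4*3*(-676) - 972) + 19133 = (-8112 - 972) + 19133 = -9084 + 19133 = 10049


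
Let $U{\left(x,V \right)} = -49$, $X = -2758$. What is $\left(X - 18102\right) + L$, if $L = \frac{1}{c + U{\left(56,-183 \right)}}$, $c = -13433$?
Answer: $- \frac{281234521}{13482} \approx -20860.0$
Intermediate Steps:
$L = - \frac{1}{13482}$ ($L = \frac{1}{-13433 - 49} = \frac{1}{-13482} = - \frac{1}{13482} \approx -7.4173 \cdot 10^{-5}$)
$\left(X - 18102\right) + L = \left(-2758 - 18102\right) - \frac{1}{13482} = -20860 - \frac{1}{13482} = - \frac{281234521}{13482}$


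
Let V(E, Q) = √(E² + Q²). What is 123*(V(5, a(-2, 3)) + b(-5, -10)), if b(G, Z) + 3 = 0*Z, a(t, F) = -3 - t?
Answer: -369 + 123*√26 ≈ 258.18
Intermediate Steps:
b(G, Z) = -3 (b(G, Z) = -3 + 0*Z = -3 + 0 = -3)
123*(V(5, a(-2, 3)) + b(-5, -10)) = 123*(√(5² + (-3 - 1*(-2))²) - 3) = 123*(√(25 + (-3 + 2)²) - 3) = 123*(√(25 + (-1)²) - 3) = 123*(√(25 + 1) - 3) = 123*(√26 - 3) = 123*(-3 + √26) = -369 + 123*√26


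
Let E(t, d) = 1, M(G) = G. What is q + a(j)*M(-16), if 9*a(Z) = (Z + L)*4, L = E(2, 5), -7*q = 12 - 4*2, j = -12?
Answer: 4892/63 ≈ 77.651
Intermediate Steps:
q = -4/7 (q = -(12 - 4*2)/7 = -(12 - 8)/7 = -1/7*4 = -4/7 ≈ -0.57143)
L = 1
a(Z) = 4/9 + 4*Z/9 (a(Z) = ((Z + 1)*4)/9 = ((1 + Z)*4)/9 = (4 + 4*Z)/9 = 4/9 + 4*Z/9)
q + a(j)*M(-16) = -4/7 + (4/9 + (4/9)*(-12))*(-16) = -4/7 + (4/9 - 16/3)*(-16) = -4/7 - 44/9*(-16) = -4/7 + 704/9 = 4892/63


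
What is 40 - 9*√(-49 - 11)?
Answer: 40 - 18*I*√15 ≈ 40.0 - 69.714*I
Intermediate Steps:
40 - 9*√(-49 - 11) = 40 - 18*I*√15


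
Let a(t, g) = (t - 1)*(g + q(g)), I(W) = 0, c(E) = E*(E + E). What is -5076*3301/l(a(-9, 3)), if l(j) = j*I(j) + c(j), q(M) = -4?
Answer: -4188969/50 ≈ -83779.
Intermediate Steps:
c(E) = 2*E**2 (c(E) = E*(2*E) = 2*E**2)
a(t, g) = (-1 + t)*(-4 + g) (a(t, g) = (t - 1)*(g - 4) = (-1 + t)*(-4 + g))
l(j) = 2*j**2 (l(j) = j*0 + 2*j**2 = 0 + 2*j**2 = 2*j**2)
-5076*3301/l(a(-9, 3)) = -5076*3301/(2*(4 - 1*3 - 4*(-9) + 3*(-9))**2) = -5076*3301/(2*(4 - 3 + 36 - 27)**2) = -5076/((2*10**2)*(1/3301)) = -5076/((2*100)*(1/3301)) = -5076/(200*(1/3301)) = -5076/200/3301 = -5076*3301/200 = -4188969/50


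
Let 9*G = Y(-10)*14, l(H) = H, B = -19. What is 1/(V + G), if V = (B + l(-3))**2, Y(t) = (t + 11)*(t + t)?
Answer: 9/4076 ≈ 0.0022080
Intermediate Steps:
Y(t) = 2*t*(11 + t) (Y(t) = (11 + t)*(2*t) = 2*t*(11 + t))
V = 484 (V = (-19 - 3)**2 = (-22)**2 = 484)
G = -280/9 (G = ((2*(-10)*(11 - 10))*14)/9 = ((2*(-10)*1)*14)/9 = (-20*14)/9 = (1/9)*(-280) = -280/9 ≈ -31.111)
1/(V + G) = 1/(484 - 280/9) = 1/(4076/9) = 9/4076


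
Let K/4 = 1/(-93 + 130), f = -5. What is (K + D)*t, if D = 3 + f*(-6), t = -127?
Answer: -155575/37 ≈ -4204.7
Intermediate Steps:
K = 4/37 (K = 4/(-93 + 130) = 4/37 ≈ 0.10811)
D = 33 (D = 3 - 5*(-6) = 3 + 30 = 33)
(K + D)*t = (4/37 + 33)*(-127) = (1225/37)*(-127) = -155575/37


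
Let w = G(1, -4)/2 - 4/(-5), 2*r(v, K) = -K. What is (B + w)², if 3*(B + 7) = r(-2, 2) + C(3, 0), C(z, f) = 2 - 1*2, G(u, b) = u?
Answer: 32761/900 ≈ 36.401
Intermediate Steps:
r(v, K) = -K/2 (r(v, K) = (-K)/2 = -K/2)
w = 13/10 (w = 1/2 - 4/(-5) = 1*(½) - 4*(-⅕) = ½ + ⅘ = 13/10 ≈ 1.3000)
C(z, f) = 0 (C(z, f) = 2 - 2 = 0)
B = -22/3 (B = -7 + (-½*2 + 0)/3 = -7 + (-1 + 0)/3 = -7 + (⅓)*(-1) = -7 - ⅓ = -22/3 ≈ -7.3333)
(B + w)² = (-22/3 + 13/10)² = (-181/30)² = 32761/900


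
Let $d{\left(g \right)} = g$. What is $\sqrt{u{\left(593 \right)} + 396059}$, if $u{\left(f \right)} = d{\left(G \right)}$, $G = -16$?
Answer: $\sqrt{396043} \approx 629.32$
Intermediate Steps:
$u{\left(f \right)} = -16$
$\sqrt{u{\left(593 \right)} + 396059} = \sqrt{-16 + 396059} = \sqrt{396043}$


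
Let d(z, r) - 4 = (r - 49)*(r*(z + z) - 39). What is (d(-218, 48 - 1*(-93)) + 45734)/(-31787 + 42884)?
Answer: -623738/1233 ≈ -505.87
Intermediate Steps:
d(z, r) = 4 + (-49 + r)*(-39 + 2*r*z) (d(z, r) = 4 + (r - 49)*(r*(z + z) - 39) = 4 + (-49 + r)*(r*(2*z) - 39) = 4 + (-49 + r)*(2*r*z - 39) = 4 + (-49 + r)*(-39 + 2*r*z))
(d(-218, 48 - 1*(-93)) + 45734)/(-31787 + 42884) = ((1915 - 39*(48 - 1*(-93)) - 98*(48 - 1*(-93))*(-218) + 2*(-218)*(48 - 1*(-93))²) + 45734)/(-31787 + 42884) = ((1915 - 39*(48 + 93) - 98*(48 + 93)*(-218) + 2*(-218)*(48 + 93)²) + 45734)/11097 = ((1915 - 39*141 - 98*141*(-218) + 2*(-218)*141²) + 45734)*(1/11097) = ((1915 - 5499 + 3012324 + 2*(-218)*19881) + 45734)*(1/11097) = ((1915 - 5499 + 3012324 - 8668116) + 45734)*(1/11097) = (-5659376 + 45734)*(1/11097) = -5613642*1/11097 = -623738/1233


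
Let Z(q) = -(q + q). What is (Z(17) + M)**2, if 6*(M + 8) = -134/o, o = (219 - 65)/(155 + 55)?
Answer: 635209/121 ≈ 5249.7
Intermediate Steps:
o = 11/15 (o = 154/210 = 154*(1/210) = 11/15 ≈ 0.73333)
M = -423/11 (M = -8 + (-134/11/15)/6 = -8 + (-134*15/11)/6 = -8 + (1/6)*(-2010/11) = -8 - 335/11 = -423/11 ≈ -38.455)
Z(q) = -2*q
(Z(17) + M)**2 = (-2*17 - 423/11)**2 = (-34 - 423/11)**2 = (-797/11)**2 = 635209/121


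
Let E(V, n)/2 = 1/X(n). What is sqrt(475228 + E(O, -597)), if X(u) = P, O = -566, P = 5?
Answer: sqrt(11880710)/5 ≈ 689.37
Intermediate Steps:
X(u) = 5
E(V, n) = 2/5
sqrt(475228 + E(O, -597)) = sqrt(475228 + 2/5) = sqrt(2376142/5) = sqrt(11880710)/5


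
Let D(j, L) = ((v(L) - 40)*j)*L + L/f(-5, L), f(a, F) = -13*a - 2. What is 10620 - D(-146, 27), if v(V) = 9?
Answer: -781077/7 ≈ -1.1158e+5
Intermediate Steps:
f(a, F) = -2 - 13*a
D(j, L) = L/63 - 31*L*j (D(j, L) = ((9 - 40)*j)*L + L/(-2 - 13*(-5)) = (-31*j)*L + L/(-2 + 65) = -31*L*j + L/63 = L/63 - 31*L*j)
10620 - D(-146, 27) = 10620 - 27*(1 - 1953*(-146))/63 = 10620 - 27*(1 + 285138)/63 = 10620 - 27*285139/63 = 10620 - 1*855417/7 = 10620 - 855417/7 = -781077/7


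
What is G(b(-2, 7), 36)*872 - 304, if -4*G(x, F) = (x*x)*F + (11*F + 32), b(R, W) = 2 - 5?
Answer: -164240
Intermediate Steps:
b(R, W) = -3
G(x, F) = -8 - 11*F/4 - F*x**2/4 (G(x, F) = -((x*x)*F + (11*F + 32))/4 = -(x**2*F + (32 + 11*F))/4 = -(F*x**2 + (32 + 11*F))/4 = -(32 + 11*F + F*x**2)/4 = -8 - 11*F/4 - F*x**2/4)
G(b(-2, 7), 36)*872 - 304 = (-8 - 11/4*36 - 1/4*36*(-3)**2)*872 - 304 = (-8 - 99 - 1/4*36*9)*872 - 304 = (-8 - 99 - 81)*872 - 304 = -188*872 - 304 = -163936 - 304 = -164240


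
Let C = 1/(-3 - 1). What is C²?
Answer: 1/16 ≈ 0.062500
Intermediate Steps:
C = -¼ (C = 1/(-4) = -¼ ≈ -0.25000)
C² = (-¼)² = 1/16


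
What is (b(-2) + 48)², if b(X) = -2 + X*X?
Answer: 2500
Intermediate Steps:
b(X) = -2 + X²
(b(-2) + 48)² = ((-2 + (-2)²) + 48)² = ((-2 + 4) + 48)² = (2 + 48)² = 50² = 2500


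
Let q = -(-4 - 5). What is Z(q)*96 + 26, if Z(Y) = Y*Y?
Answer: 7802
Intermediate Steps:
q = 9 (q = -1*(-9) = 9)
Z(Y) = Y**2
Z(q)*96 + 26 = 9**2*96 + 26 = 81*96 + 26 = 7776 + 26 = 7802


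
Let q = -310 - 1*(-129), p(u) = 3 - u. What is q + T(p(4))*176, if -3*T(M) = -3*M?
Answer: -357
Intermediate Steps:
T(M) = M (T(M) = -(-1)*M = M)
q = -181 (q = -310 + 129 = -181)
q + T(p(4))*176 = -181 + (3 - 1*4)*176 = -181 + (3 - 4)*176 = -181 - 1*176 = -181 - 176 = -357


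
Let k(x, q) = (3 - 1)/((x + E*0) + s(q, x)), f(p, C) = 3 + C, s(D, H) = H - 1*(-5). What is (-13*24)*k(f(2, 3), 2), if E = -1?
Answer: -624/17 ≈ -36.706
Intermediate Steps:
s(D, H) = 5 + H (s(D, H) = H + 5 = 5 + H)
k(x, q) = 2/(5 + 2*x) (k(x, q) = (3 - 1)/((x - 1*0) + (5 + x)) = 2/((x + 0) + (5 + x)) = 2/(x + (5 + x)) = 2/(5 + 2*x))
(-13*24)*k(f(2, 3), 2) = (-13*24)*(2/(5 + 2*(3 + 3))) = -624/(5 + 2*6) = -624/(5 + 12) = -624/17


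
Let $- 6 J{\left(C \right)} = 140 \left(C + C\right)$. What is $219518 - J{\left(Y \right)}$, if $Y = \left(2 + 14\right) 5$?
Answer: $\frac{669754}{3} \approx 2.2325 \cdot 10^{5}$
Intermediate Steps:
$Y = 80$ ($Y = 16 \cdot 5 = 80$)
$J{\left(C \right)} = - \frac{140 C}{3}$ ($J{\left(C \right)} = - \frac{140 \left(C + C\right)}{6} = - \frac{140 \cdot 2 C}{6} = - \frac{280 C}{6} = - \frac{140 C}{3}$)
$219518 - J{\left(Y \right)} = 219518 - \left(- \frac{140}{3}\right) 80 = 219518 - - \frac{11200}{3} = 219518 + \frac{11200}{3} = \frac{669754}{3}$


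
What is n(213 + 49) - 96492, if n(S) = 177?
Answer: -96315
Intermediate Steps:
n(213 + 49) - 96492 = 177 - 96492 = -96315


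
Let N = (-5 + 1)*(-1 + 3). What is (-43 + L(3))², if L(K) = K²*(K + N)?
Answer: 7744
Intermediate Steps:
N = -8 (N = -4*2 = -8)
L(K) = K²*(-8 + K) (L(K) = K²*(K - 8) = K²*(-8 + K))
(-43 + L(3))² = (-43 + 3²*(-8 + 3))² = (-43 + 9*(-5))² = (-43 - 45)² = (-88)² = 7744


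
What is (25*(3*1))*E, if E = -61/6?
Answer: -1525/2 ≈ -762.50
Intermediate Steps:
E = -61/6 (E = -61*1/6 = -61/6 ≈ -10.167)
(25*(3*1))*E = (25*(3*1))*(-61/6) = (25*3)*(-61/6) = 75*(-61/6) = -1525/2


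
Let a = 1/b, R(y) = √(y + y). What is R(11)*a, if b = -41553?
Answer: -√22/41553 ≈ -0.00011288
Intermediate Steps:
R(y) = √2*√y (R(y) = √(2*y) = √2*√y)
a = -1/41553 (a = 1/(-41553) = -1/41553 ≈ -2.4066e-5)
R(11)*a = (√2*√11)*(-1/41553) = √22*(-1/41553) = -√22/41553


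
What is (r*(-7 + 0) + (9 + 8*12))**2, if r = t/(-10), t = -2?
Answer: 268324/25 ≈ 10733.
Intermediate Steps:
r = 1/5 (r = -2/(-10) = -2*(-1/10) = 1/5 ≈ 0.20000)
(r*(-7 + 0) + (9 + 8*12))**2 = ((-7 + 0)/5 + (9 + 8*12))**2 = ((1/5)*(-7) + (9 + 96))**2 = (-7/5 + 105)**2 = (518/5)**2 = 268324/25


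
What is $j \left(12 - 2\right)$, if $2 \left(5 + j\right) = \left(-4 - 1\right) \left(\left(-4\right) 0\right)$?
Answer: $-50$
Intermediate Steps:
$j = -5$ ($j = -5 + \frac{\left(-4 - 1\right) \left(\left(-4\right) 0\right)}{2} = -5 + \frac{\left(-5\right) 0}{2} = -5 + \frac{1}{2} \cdot 0 = -5 + 0 = -5$)
$j \left(12 - 2\right) = - 5 \left(12 - 2\right) = \left(-5\right) 10 = -50$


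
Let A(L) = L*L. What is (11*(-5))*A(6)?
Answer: -1980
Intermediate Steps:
A(L) = L**2
(11*(-5))*A(6) = (11*(-5))*6**2 = -55*36 = -1980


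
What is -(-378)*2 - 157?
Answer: 599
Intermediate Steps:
-(-378)*2 - 157 = -63*(-12) - 157 = 756 - 157 = 599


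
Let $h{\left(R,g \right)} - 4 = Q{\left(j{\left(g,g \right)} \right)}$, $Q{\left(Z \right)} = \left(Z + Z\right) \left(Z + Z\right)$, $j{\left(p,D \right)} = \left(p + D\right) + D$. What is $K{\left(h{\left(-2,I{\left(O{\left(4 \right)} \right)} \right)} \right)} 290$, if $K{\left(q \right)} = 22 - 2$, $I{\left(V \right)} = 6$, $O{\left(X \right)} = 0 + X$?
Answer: $5800$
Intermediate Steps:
$j{\left(p,D \right)} = p + 2 D$ ($j{\left(p,D \right)} = \left(D + p\right) + D = p + 2 D$)
$O{\left(X \right)} = X$
$Q{\left(Z \right)} = 4 Z^{2}$ ($Q{\left(Z \right)} = 2 Z 2 Z = 4 Z^{2}$)
$h{\left(R,g \right)} = 4 + 36 g^{2}$ ($h{\left(R,g \right)} = 4 + 4 \left(g + 2 g\right)^{2} = 4 + 4 \left(3 g\right)^{2} = 4 + 4 \cdot 9 g^{2} = 4 + 36 g^{2}$)
$K{\left(q \right)} = 20$ ($K{\left(q \right)} = 22 - 2 = 20$)
$K{\left(h{\left(-2,I{\left(O{\left(4 \right)} \right)} \right)} \right)} 290 = 20 \cdot 290 = 5800$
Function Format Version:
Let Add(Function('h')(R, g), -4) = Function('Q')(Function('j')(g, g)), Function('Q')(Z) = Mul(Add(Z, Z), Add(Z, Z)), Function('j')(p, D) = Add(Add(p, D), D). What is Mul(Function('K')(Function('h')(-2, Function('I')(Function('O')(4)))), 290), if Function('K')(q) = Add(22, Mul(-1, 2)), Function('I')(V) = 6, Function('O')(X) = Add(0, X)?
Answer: 5800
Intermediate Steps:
Function('j')(p, D) = Add(p, Mul(2, D)) (Function('j')(p, D) = Add(Add(D, p), D) = Add(p, Mul(2, D)))
Function('O')(X) = X
Function('Q')(Z) = Mul(4, Pow(Z, 2)) (Function('Q')(Z) = Mul(Mul(2, Z), Mul(2, Z)) = Mul(4, Pow(Z, 2)))
Function('h')(R, g) = Add(4, Mul(36, Pow(g, 2))) (Function('h')(R, g) = Add(4, Mul(4, Pow(Add(g, Mul(2, g)), 2))) = Add(4, Mul(4, Pow(Mul(3, g), 2))) = Add(4, Mul(4, Mul(9, Pow(g, 2)))) = Add(4, Mul(36, Pow(g, 2))))
Function('K')(q) = 20 (Function('K')(q) = Add(22, -2) = 20)
Mul(Function('K')(Function('h')(-2, Function('I')(Function('O')(4)))), 290) = Mul(20, 290) = 5800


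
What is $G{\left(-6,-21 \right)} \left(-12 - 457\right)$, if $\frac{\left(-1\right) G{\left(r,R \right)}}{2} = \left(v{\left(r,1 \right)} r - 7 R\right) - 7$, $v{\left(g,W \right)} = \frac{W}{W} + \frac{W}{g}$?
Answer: $126630$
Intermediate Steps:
$v{\left(g,W \right)} = 1 + \frac{W}{g}$
$G{\left(r,R \right)} = 12 - 2 r + 14 R$ ($G{\left(r,R \right)} = - 2 \left(\left(\frac{1 + r}{r} r - 7 R\right) - 7\right) = - 2 \left(\left(\left(1 + r\right) - 7 R\right) - 7\right) = - 2 \left(\left(1 + r - 7 R\right) - 7\right) = - 2 \left(-6 + r - 7 R\right) = 12 - 2 r + 14 R$)
$G{\left(-6,-21 \right)} \left(-12 - 457\right) = \left(12 - -12 + 14 \left(-21\right)\right) \left(-12 - 457\right) = \left(12 + 12 - 294\right) \left(-469\right) = \left(-270\right) \left(-469\right) = 126630$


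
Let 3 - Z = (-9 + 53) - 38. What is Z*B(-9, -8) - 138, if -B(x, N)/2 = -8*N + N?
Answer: 198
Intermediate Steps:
B(x, N) = 14*N (B(x, N) = -2*(-8*N + N) = -(-14)*N = 14*N)
Z = -3 (Z = 3 - ((-9 + 53) - 38) = 3 - (44 - 38) = 3 - 1*6 = 3 - 6 = -3)
Z*B(-9, -8) - 138 = -42*(-8) - 138 = -3*(-112) - 138 = 336 - 138 = 198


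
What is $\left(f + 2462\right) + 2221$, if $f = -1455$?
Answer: $3228$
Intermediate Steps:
$\left(f + 2462\right) + 2221 = \left(-1455 + 2462\right) + 2221 = 1007 + 2221 = 3228$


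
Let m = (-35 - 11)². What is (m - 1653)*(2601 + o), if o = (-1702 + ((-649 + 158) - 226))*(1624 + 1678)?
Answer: -3697025831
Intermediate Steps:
m = 2116 (m = (-46)² = 2116)
o = -7987538 (o = (-1702 + (-491 - 226))*3302 = (-1702 - 717)*3302 = -2419*3302 = -7987538)
(m - 1653)*(2601 + o) = (2116 - 1653)*(2601 - 7987538) = 463*(-7984937) = -3697025831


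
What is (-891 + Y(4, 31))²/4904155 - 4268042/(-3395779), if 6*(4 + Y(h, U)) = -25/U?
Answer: 163653336627919487/115228389066026004 ≈ 1.4203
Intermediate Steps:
Y(h, U) = -4 - 25/(6*U) (Y(h, U) = -4 + (-25/U)/6 = -4 - 25/(6*U))
(-891 + Y(4, 31))²/4904155 - 4268042/(-3395779) = (-891 + (-4 - 25/6/31))²/4904155 - 4268042/(-3395779) = (-891 + (-4 - 25/6*1/31))²*(1/4904155) - 4268042*(-1/3395779) = (-891 + (-4 - 25/186))²*(1/4904155) + 4268042/3395779 = (-891 - 769/186)²*(1/4904155) + 4268042/3395779 = (-166495/186)²*(1/4904155) + 4268042/3395779 = (27720585025/34596)*(1/4904155) + 4268042/3395779 = 5544117005/33932829276 + 4268042/3395779 = 163653336627919487/115228389066026004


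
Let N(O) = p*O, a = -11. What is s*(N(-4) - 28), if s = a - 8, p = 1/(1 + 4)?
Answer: 2736/5 ≈ 547.20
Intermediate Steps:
p = ⅕ (p = 1/5 = ⅕ ≈ 0.20000)
s = -19 (s = -11 - 8 = -19)
N(O) = O/5
s*(N(-4) - 28) = -19*((⅕)*(-4) - 28) = -19*(-⅘ - 28) = -19*(-144/5) = 2736/5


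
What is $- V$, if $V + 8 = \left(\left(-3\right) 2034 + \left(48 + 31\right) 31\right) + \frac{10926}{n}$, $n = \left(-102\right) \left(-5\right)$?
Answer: $\frac{309364}{85} \approx 3639.6$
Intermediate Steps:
$n = 510$
$V = - \frac{309364}{85}$ ($V = -8 - \left(6102 - \frac{1821}{85} - \left(48 + 31\right) 31\right) = -8 + \left(\left(-6102 + 79 \cdot 31\right) + 10926 \cdot \frac{1}{510}\right) = -8 + \left(\left(-6102 + 2449\right) + \frac{1821}{85}\right) = -8 + \left(-3653 + \frac{1821}{85}\right) = -8 - \frac{308684}{85} = - \frac{309364}{85} \approx -3639.6$)
$- V = \left(-1\right) \left(- \frac{309364}{85}\right) = \frac{309364}{85}$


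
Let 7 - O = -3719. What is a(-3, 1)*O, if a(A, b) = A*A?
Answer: 33534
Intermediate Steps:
O = 3726 (O = 7 - 1*(-3719) = 7 + 3719 = 3726)
a(A, b) = A²
a(-3, 1)*O = (-3)²*3726 = 9*3726 = 33534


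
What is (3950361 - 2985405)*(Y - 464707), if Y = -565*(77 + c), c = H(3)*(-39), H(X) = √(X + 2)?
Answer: -490402218672 + 21262805460*√5 ≈ -4.4286e+11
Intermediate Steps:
H(X) = √(2 + X)
c = -39*√5 (c = √(2 + 3)*(-39) = √5*(-39) = -39*√5 ≈ -87.207)
Y = -43505 + 22035*√5 (Y = -565*(77 - 39*√5) = -43505 + 22035*√5 ≈ 5766.8)
(3950361 - 2985405)*(Y - 464707) = (3950361 - 2985405)*((-43505 + 22035*√5) - 464707) = 964956*(-508212 + 22035*√5) = -490402218672 + 21262805460*√5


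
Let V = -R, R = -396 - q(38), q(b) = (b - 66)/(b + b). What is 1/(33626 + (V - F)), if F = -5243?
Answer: 19/746028 ≈ 2.5468e-5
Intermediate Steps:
q(b) = (-66 + b)/(2*b) (q(b) = (-66 + b)/((2*b)) = (-66 + b)*(1/(2*b)) = (-66 + b)/(2*b))
R = -7517/19 (R = -396 - (-66 + 38)/(2*38) = -396 - (-28)/(2*38) = -396 - 1*(-7/19) = -396 + 7/19 = -7517/19 ≈ -395.63)
V = 7517/19 (V = -1*(-7517/19) = 7517/19 ≈ 395.63)
1/(33626 + (V - F)) = 1/(33626 + (7517/19 - 1*(-5243))) = 1/(33626 + (7517/19 + 5243)) = 1/(33626 + 107134/19) = 1/(746028/19) = 19/746028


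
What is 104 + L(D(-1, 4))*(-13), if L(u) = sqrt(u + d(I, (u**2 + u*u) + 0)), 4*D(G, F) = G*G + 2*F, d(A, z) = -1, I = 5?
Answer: 104 - 13*sqrt(5)/2 ≈ 89.466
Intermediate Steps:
D(G, F) = F/2 + G**2/4 (D(G, F) = (G*G + 2*F)/4 = (G**2 + 2*F)/4 = F/2 + G**2/4)
L(u) = sqrt(-1 + u) (L(u) = sqrt(u - 1) = sqrt(-1 + u))
104 + L(D(-1, 4))*(-13) = 104 + sqrt(-1 + ((1/2)*4 + (1/4)*(-1)**2))*(-13) = 104 + sqrt(-1 + (2 + (1/4)*1))*(-13) = 104 + sqrt(-1 + (2 + 1/4))*(-13) = 104 + sqrt(-1 + 9/4)*(-13) = 104 + sqrt(5/4)*(-13) = 104 + (sqrt(5)/2)*(-13) = 104 - 13*sqrt(5)/2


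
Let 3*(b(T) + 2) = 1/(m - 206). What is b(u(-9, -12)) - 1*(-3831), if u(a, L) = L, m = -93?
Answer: 3434612/897 ≈ 3829.0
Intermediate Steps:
b(T) = -1795/897 (b(T) = -2 + 1/(3*(-93 - 206)) = -2 + (1/3)/(-299) = -2 + (1/3)*(-1/299) = -2 - 1/897 = -1795/897)
b(u(-9, -12)) - 1*(-3831) = -1795/897 - 1*(-3831) = -1795/897 + 3831 = 3434612/897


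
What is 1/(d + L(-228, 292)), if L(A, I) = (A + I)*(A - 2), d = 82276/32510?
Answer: -16255/239232462 ≈ -6.7947e-5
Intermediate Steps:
d = 41138/16255 (d = 82276*(1/32510) = 41138/16255 ≈ 2.5308)
L(A, I) = (-2 + A)*(A + I) (L(A, I) = (A + I)*(-2 + A) = (-2 + A)*(A + I))
1/(d + L(-228, 292)) = 1/(41138/16255 + ((-228)**2 - 2*(-228) - 2*292 - 228*292)) = 1/(41138/16255 + (51984 + 456 - 584 - 66576)) = 1/(41138/16255 - 14720) = 1/(-239232462/16255) = -16255/239232462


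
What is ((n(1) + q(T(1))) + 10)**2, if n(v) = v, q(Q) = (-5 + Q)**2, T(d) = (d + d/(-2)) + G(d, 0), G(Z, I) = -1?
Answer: 27225/16 ≈ 1701.6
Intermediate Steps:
T(d) = -1 + d/2 (T(d) = (d + d/(-2)) - 1 = (d + d*(-1/2)) - 1 = (d - d/2) - 1 = d/2 - 1 = -1 + d/2)
((n(1) + q(T(1))) + 10)**2 = ((1 + (-5 + (-1 + (1/2)*1))**2) + 10)**2 = ((1 + (-5 + (-1 + 1/2))**2) + 10)**2 = ((1 + (-5 - 1/2)**2) + 10)**2 = ((1 + (-11/2)**2) + 10)**2 = ((1 + 121/4) + 10)**2 = (125/4 + 10)**2 = (165/4)**2 = 27225/16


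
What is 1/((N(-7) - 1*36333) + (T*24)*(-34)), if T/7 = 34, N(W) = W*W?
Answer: -1/230492 ≈ -4.3385e-6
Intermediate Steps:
N(W) = W²
T = 238 (T = 7*34 = 238)
1/((N(-7) - 1*36333) + (T*24)*(-34)) = 1/(((-7)² - 1*36333) + (238*24)*(-34)) = 1/((49 - 36333) + 5712*(-34)) = 1/(-36284 - 194208) = 1/(-230492) = -1/230492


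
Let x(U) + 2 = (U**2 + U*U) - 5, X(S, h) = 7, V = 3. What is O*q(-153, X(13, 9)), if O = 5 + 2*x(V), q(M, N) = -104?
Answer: -2808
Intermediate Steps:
x(U) = -7 + 2*U**2 (x(U) = -2 + ((U**2 + U*U) - 5) = -2 + ((U**2 + U**2) - 5) = -2 + (2*U**2 - 5) = -2 + (-5 + 2*U**2) = -7 + 2*U**2)
O = 27 (O = 5 + 2*(-7 + 2*3**2) = 5 + 2*(-7 + 2*9) = 5 + 2*(-7 + 18) = 5 + 2*11 = 5 + 22 = 27)
O*q(-153, X(13, 9)) = 27*(-104) = -2808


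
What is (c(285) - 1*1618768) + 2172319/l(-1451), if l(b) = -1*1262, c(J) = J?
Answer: -2044697865/1262 ≈ -1.6202e+6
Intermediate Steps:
l(b) = -1262
(c(285) - 1*1618768) + 2172319/l(-1451) = (285 - 1*1618768) + 2172319/(-1262) = (285 - 1618768) + 2172319*(-1/1262) = -1618483 - 2172319/1262 = -2044697865/1262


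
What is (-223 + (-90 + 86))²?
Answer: 51529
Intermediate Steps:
(-223 + (-90 + 86))² = (-223 - 4)² = (-227)² = 51529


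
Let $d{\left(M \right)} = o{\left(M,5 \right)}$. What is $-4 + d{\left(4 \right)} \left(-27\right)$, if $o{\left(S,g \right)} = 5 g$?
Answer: $-679$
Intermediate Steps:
$d{\left(M \right)} = 25$ ($d{\left(M \right)} = 5 \cdot 5 = 25$)
$-4 + d{\left(4 \right)} \left(-27\right) = -4 + 25 \left(-27\right) = -4 - 675 = -679$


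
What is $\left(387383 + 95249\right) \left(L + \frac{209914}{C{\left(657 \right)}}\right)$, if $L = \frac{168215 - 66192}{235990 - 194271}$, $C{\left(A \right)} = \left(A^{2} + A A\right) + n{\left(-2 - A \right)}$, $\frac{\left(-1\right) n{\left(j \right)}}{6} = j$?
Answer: $\frac{11732428336288996}{9045221547} \approx 1.2971 \cdot 10^{6}$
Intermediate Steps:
$n{\left(j \right)} = - 6 j$
$C{\left(A \right)} = 12 + 2 A^{2} + 6 A$ ($C{\left(A \right)} = \left(A^{2} + A A\right) - 6 \left(-2 - A\right) = \left(A^{2} + A^{2}\right) + \left(12 + 6 A\right) = 2 A^{2} + \left(12 + 6 A\right) = 12 + 2 A^{2} + 6 A$)
$L = \frac{102023}{41719} \approx 2.4455$
$\left(387383 + 95249\right) \left(L + \frac{209914}{C{\left(657 \right)}}\right) = \left(387383 + 95249\right) \left(\frac{102023}{41719} + \frac{209914}{12 + 2 \cdot 657^{2} + 6 \cdot 657}\right) = 482632 \left(\frac{102023}{41719} + \frac{209914}{12 + 2 \cdot 431649 + 3942}\right) = 482632 \left(\frac{102023}{41719} + \frac{209914}{12 + 863298 + 3942}\right) = 482632 \left(\frac{102023}{41719} + \frac{209914}{867252}\right) = 482632 \left(\frac{102023}{41719} + 209914 \cdot \frac{1}{867252}\right) = 482632 \left(\frac{102023}{41719} + \frac{104957}{433626}\right) = 482632 \cdot \frac{48618526481}{18090443094} = \frac{11732428336288996}{9045221547}$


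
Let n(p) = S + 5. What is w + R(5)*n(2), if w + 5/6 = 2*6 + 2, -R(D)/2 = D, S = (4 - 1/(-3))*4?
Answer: -1261/6 ≈ -210.17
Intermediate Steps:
S = 52/3 (S = (4 - 1*(-1/3))*4 = (4 + 1/3)*4 = (13/3)*4 = 52/3 ≈ 17.333)
R(D) = -2*D
n(p) = 67/3 (n(p) = 52/3 + 5 = 67/3)
w = 79/6 (w = -5/6 + (2*6 + 2) = -5/6 + (12 + 2) = -5/6 + 14 = 79/6 ≈ 13.167)
w + R(5)*n(2) = 79/6 - 2*5*(67/3) = 79/6 - 10*67/3 = 79/6 - 670/3 = -1261/6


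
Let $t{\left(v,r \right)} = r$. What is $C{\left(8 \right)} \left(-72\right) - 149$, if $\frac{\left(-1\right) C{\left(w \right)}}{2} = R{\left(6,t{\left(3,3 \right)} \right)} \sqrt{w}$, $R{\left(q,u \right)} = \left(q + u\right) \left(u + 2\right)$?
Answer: $-149 + 12960 \sqrt{2} \approx 18179.0$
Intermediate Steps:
$R{\left(q,u \right)} = \left(2 + u\right) \left(q + u\right)$ ($R{\left(q,u \right)} = \left(q + u\right) \left(2 + u\right) = \left(2 + u\right) \left(q + u\right)$)
$C{\left(w \right)} = - 90 \sqrt{w}$ ($C{\left(w \right)} = - 2 \left(3^{2} + 2 \cdot 6 + 2 \cdot 3 + 6 \cdot 3\right) \sqrt{w} = - 2 \left(9 + 12 + 6 + 18\right) \sqrt{w} = - 2 \cdot 45 \sqrt{w} = - 90 \sqrt{w}$)
$C{\left(8 \right)} \left(-72\right) - 149 = - 90 \sqrt{8} \left(-72\right) - 149 = - 90 \cdot 2 \sqrt{2} \left(-72\right) - 149 = - 180 \sqrt{2} \left(-72\right) - 149 = 12960 \sqrt{2} - 149 = -149 + 12960 \sqrt{2}$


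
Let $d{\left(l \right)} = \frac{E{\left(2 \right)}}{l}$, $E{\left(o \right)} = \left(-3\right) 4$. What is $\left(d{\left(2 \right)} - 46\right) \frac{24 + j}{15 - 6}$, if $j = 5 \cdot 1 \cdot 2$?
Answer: $- \frac{1768}{9} \approx -196.44$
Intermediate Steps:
$j = 10$ ($j = 5 \cdot 2 = 10$)
$E{\left(o \right)} = -12$
$d{\left(l \right)} = - \frac{12}{l}$
$\left(d{\left(2 \right)} - 46\right) \frac{24 + j}{15 - 6} = \left(- \frac{12}{2} - 46\right) \frac{24 + 10}{15 - 6} = \left(\left(-12\right) \frac{1}{2} - 46\right) \frac{34}{9} = \left(-6 - 46\right) 34 \cdot \frac{1}{9} = \left(-52\right) \frac{34}{9} = - \frac{1768}{9}$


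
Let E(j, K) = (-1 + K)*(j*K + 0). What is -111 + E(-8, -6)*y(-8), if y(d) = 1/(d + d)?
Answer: -90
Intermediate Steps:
E(j, K) = K*j*(-1 + K) (E(j, K) = (-1 + K)*(K*j + 0) = (-1 + K)*(K*j) = K*j*(-1 + K))
y(d) = 1/(2*d)
-111 + E(-8, -6)*y(-8) = -111 + (-6*(-8)*(-1 - 6))*((½)/(-8)) = -111 + (-6*(-8)*(-7))*((½)*(-⅛)) = -111 - 336*(-1/16) = -111 + 21 = -90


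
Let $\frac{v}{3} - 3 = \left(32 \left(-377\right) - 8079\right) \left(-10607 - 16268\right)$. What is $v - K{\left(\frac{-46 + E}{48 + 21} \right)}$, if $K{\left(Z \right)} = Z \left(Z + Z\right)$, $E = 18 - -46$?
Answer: $\frac{859111544064}{529} \approx 1.624 \cdot 10^{9}$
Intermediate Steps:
$E = 64$ ($E = 18 + 46 = 64$)
$v = 1624029384$ ($v = 9 + 3 \left(32 \left(-377\right) - 8079\right) \left(-10607 - 16268\right) = 9 + 3 \left(-12064 - 8079\right) \left(-26875\right) = 9 + 3 \left(\left(-20143\right) \left(-26875\right)\right) = 9 + 3 \cdot 541343125 = 9 + 1624029375 = 1624029384$)
$K{\left(Z \right)} = 2 Z^{2}$ ($K{\left(Z \right)} = Z 2 Z = 2 Z^{2}$)
$v - K{\left(\frac{-46 + E}{48 + 21} \right)} = 1624029384 - 2 \left(\frac{-46 + 64}{48 + 21}\right)^{2} = 1624029384 - 2 \left(\frac{18}{69}\right)^{2} = 1624029384 - 2 \left(18 \cdot \frac{1}{69}\right)^{2} = 1624029384 - 2 \left(\frac{6}{23}\right)^{2} = 1624029384 - 2 \cdot \frac{36}{529} = 1624029384 - \frac{72}{529} = \frac{859111544064}{529}$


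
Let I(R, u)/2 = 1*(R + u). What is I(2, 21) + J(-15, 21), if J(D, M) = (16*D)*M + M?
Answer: -4973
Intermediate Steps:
J(D, M) = M + 16*D*M (J(D, M) = 16*D*M + M = M + 16*D*M)
I(R, u) = 2*R + 2*u (I(R, u) = 2*(1*(R + u)) = 2*(R + u) = 2*R + 2*u)
I(2, 21) + J(-15, 21) = (2*2 + 2*21) + 21*(1 + 16*(-15)) = (4 + 42) + 21*(1 - 240) = 46 + 21*(-239) = 46 - 5019 = -4973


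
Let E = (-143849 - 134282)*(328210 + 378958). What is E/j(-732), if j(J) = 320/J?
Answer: 2249588610654/5 ≈ 4.4992e+11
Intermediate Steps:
E = -196685343008 (E = -278131*707168 = -196685343008)
E/j(-732) = -196685343008/(320/(-732)) = -196685343008/(320*(-1/732)) = -196685343008/(-80/183) = -196685343008*(-183/80) = 2249588610654/5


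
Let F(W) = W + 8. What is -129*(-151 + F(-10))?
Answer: 19737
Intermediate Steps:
F(W) = 8 + W
-129*(-151 + F(-10)) = -129*(-151 + (8 - 10)) = -129*(-151 - 2) = -129*(-153) = 19737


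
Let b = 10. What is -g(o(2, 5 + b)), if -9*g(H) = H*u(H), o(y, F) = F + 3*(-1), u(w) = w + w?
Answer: 32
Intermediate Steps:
u(w) = 2*w
o(y, F) = -3 + F (o(y, F) = F - 3 = -3 + F)
g(H) = -2*H²/9 (g(H) = -H*2*H/9 = -2*H²/9)
-g(o(2, 5 + b)) = -(-2)*(-3 + (5 + 10))²/9 = -(-2)*(-3 + 15)²/9 = -(-2)*12²/9 = -(-2)*144/9 = -1*(-32) = 32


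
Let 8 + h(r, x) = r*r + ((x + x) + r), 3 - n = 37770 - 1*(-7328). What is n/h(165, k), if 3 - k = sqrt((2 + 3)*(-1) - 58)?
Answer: -308765465/187525699 - 135285*I*sqrt(7)/375051398 ≈ -1.6465 - 0.00095435*I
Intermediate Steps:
n = -45095 (n = 3 - (37770 - 1*(-7328)) = 3 - (37770 + 7328) = 3 - 1*45098 = 3 - 45098 = -45095)
k = 3 - 3*I*sqrt(7) (k = 3 - sqrt((2 + 3)*(-1) - 58) = 3 - sqrt(5*(-1) - 58) = 3 - sqrt(-5 - 58) = 3 - sqrt(-63) = 3 - 3*I*sqrt(7) ≈ 3.0 - 7.9373*I)
h(r, x) = -8 + r + r**2 + 2*x (h(r, x) = -8 + (r*r + ((x + x) + r)) = -8 + (r**2 + (2*x + r)) = -8 + (r**2 + (r + 2*x)) = -8 + (r + r**2 + 2*x) = -8 + r + r**2 + 2*x)
n/h(165, k) = -45095/(-8 + 165 + 165**2 + 2*(3 - 3*I*sqrt(7))) = -45095/(-8 + 165 + 27225 + (6 - 6*I*sqrt(7))) = -45095/(27388 - 6*I*sqrt(7))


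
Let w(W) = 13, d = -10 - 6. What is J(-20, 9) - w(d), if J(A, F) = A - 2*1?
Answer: -35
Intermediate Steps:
J(A, F) = -2 + A (J(A, F) = A - 2 = -2 + A)
d = -16
J(-20, 9) - w(d) = (-2 - 20) - 1*13 = -22 - 13 = -35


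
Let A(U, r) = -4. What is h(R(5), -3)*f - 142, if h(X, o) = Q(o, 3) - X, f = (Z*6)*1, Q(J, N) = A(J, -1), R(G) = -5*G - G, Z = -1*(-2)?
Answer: 170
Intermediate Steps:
Z = 2
R(G) = -6*G
Q(J, N) = -4
f = 12 (f = (2*6)*1 = 12*1 = 12)
h(X, o) = -4 - X
h(R(5), -3)*f - 142 = (-4 - (-6)*5)*12 - 142 = (-4 - 1*(-30))*12 - 142 = (-4 + 30)*12 - 142 = 26*12 - 142 = 312 - 142 = 170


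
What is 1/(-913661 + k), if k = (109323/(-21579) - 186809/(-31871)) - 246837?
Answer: -32749729/38005968961324 ≈ -8.6170e-7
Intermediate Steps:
k = -8083818813455/32749729 (k = (109323*(-1/21579) - 186809*(-1/31871)) - 246837 = (-36441/7193 + 26687/4553) - 246837 = 26043718/32749729 - 246837 = -8083818813455/32749729 ≈ -2.4684e+5)
1/(-913661 + k) = 1/(-913661 - 8083818813455/32749729) = 1/(-38005968961324/32749729) = -32749729/38005968961324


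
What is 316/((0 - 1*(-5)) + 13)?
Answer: 158/9 ≈ 17.556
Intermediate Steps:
316/((0 - 1*(-5)) + 13) = 316/((0 + 5) + 13) = 316/(5 + 13) = 316/18 = 316*(1/18) = 158/9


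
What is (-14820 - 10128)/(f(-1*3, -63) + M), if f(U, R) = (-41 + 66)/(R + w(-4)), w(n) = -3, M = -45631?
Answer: 1646568/3011671 ≈ 0.54673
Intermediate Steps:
f(U, R) = 25/(-3 + R) (f(U, R) = (-41 + 66)/(R - 3) = 25/(-3 + R))
(-14820 - 10128)/(f(-1*3, -63) + M) = (-14820 - 10128)/(25/(-3 - 63) - 45631) = -24948/(25/(-66) - 45631) = -24948/(25*(-1/66) - 45631) = -24948/(-25/66 - 45631) = -24948/(-3011671/66) = -24948*(-66/3011671) = 1646568/3011671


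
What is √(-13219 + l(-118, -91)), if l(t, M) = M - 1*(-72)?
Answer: I*√13238 ≈ 115.06*I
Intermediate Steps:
l(t, M) = 72 + M (l(t, M) = M + 72 = 72 + M)
√(-13219 + l(-118, -91)) = √(-13219 + (72 - 91)) = √(-13219 - 19) = √(-13238) = I*√13238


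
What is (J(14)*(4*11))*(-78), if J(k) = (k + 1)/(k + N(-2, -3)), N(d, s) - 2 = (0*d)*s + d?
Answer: -25740/7 ≈ -3677.1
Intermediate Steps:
N(d, s) = 2 + d (N(d, s) = 2 + ((0*d)*s + d) = 2 + (0*s + d) = 2 + (0 + d) = 2 + d)
J(k) = (1 + k)/k (J(k) = (k + 1)/(k + (2 - 2)) = (1 + k)/(k + 0) = (1 + k)/k)
(J(14)*(4*11))*(-78) = (((1 + 14)/14)*(4*11))*(-78) = (((1/14)*15)*44)*(-78) = ((15/14)*44)*(-78) = (330/7)*(-78) = -25740/7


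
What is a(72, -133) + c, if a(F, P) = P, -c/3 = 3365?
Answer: -10228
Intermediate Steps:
c = -10095 (c = -3*3365 = -10095)
a(72, -133) + c = -133 - 10095 = -10228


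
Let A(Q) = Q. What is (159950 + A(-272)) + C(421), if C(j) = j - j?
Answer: 159678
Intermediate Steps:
C(j) = 0
(159950 + A(-272)) + C(421) = (159950 - 272) + 0 = 159678 + 0 = 159678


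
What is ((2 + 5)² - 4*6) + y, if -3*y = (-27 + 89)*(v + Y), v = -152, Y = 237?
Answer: -5195/3 ≈ -1731.7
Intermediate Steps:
y = -5270/3 (y = -(-27 + 89)*(-152 + 237)/3 = -62*85/3 = -⅓*5270 = -5270/3 ≈ -1756.7)
((2 + 5)² - 4*6) + y = ((2 + 5)² - 4*6) - 5270/3 = (7² - 24) - 5270/3 = (49 - 24) - 5270/3 = 25 - 5270/3 = -5195/3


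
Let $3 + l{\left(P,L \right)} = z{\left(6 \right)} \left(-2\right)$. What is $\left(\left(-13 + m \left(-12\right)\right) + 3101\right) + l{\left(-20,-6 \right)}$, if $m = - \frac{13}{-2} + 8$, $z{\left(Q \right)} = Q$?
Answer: $2899$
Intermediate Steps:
$m = \frac{29}{2}$ ($m = \left(-13\right) \left(- \frac{1}{2}\right) + 8 = \frac{13}{2} + 8 = \frac{29}{2} \approx 14.5$)
$l{\left(P,L \right)} = -15$ ($l{\left(P,L \right)} = -3 + 6 \left(-2\right) = -3 - 12 = -15$)
$\left(\left(-13 + m \left(-12\right)\right) + 3101\right) + l{\left(-20,-6 \right)} = \left(\left(-13 + \frac{29}{2} \left(-12\right)\right) + 3101\right) - 15 = \left(\left(-13 - 174\right) + 3101\right) - 15 = \left(-187 + 3101\right) - 15 = 2914 - 15 = 2899$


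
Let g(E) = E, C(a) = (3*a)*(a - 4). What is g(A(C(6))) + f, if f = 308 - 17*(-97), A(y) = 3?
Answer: 1960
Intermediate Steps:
C(a) = 3*a*(-4 + a) (C(a) = (3*a)*(-4 + a) = 3*a*(-4 + a))
f = 1957 (f = 308 + 1649 = 1957)
g(A(C(6))) + f = 3 + 1957 = 1960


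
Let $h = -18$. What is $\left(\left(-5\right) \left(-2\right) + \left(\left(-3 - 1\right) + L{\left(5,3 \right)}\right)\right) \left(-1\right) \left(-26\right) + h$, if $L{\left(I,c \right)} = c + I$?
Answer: $346$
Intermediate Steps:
$L{\left(I,c \right)} = I + c$
$\left(\left(-5\right) \left(-2\right) + \left(\left(-3 - 1\right) + L{\left(5,3 \right)}\right)\right) \left(-1\right) \left(-26\right) + h = \left(\left(-5\right) \left(-2\right) + \left(\left(-3 - 1\right) + \left(5 + 3\right)\right)\right) \left(-1\right) \left(-26\right) - 18 = \left(10 + \left(-4 + 8\right)\right) \left(-1\right) \left(-26\right) - 18 = \left(10 + 4\right) \left(-1\right) \left(-26\right) - 18 = 14 \left(-1\right) \left(-26\right) - 18 = \left(-14\right) \left(-26\right) - 18 = 364 - 18 = 346$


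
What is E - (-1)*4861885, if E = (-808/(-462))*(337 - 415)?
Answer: 374354641/77 ≈ 4.8618e+6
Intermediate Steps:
E = -10504/77 (E = -808*(-1/462)*(-78) = (404/231)*(-78) = -10504/77 ≈ -136.42)
E - (-1)*4861885 = -10504/77 - (-1)*4861885 = -10504/77 - 1*(-4861885) = -10504/77 + 4861885 = 374354641/77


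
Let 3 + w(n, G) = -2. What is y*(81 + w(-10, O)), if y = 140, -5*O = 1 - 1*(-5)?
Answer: 10640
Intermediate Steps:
O = -6/5 (O = -(1 - 1*(-5))/5 = -(1 + 5)/5 = -⅕*6 = -6/5 ≈ -1.2000)
w(n, G) = -5 (w(n, G) = -3 - 2 = -5)
y*(81 + w(-10, O)) = 140*(81 - 5) = 140*76 = 10640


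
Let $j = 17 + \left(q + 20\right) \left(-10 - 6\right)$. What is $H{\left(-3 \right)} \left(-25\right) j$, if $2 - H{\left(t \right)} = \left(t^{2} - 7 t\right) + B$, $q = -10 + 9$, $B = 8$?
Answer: $-258300$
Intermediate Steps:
$q = -1$
$H{\left(t \right)} = -6 - t^{2} + 7 t$ ($H{\left(t \right)} = 2 - \left(\left(t^{2} - 7 t\right) + 8\right) = 2 - \left(8 + t^{2} - 7 t\right) = -6 - t^{2} + 7 t$)
$j = -287$ ($j = 17 + \left(-1 + 20\right) \left(-10 - 6\right) = 17 + 19 \left(-16\right) = 17 - 304 = -287$)
$H{\left(-3 \right)} \left(-25\right) j = \left(-6 - \left(-3\right)^{2} + 7 \left(-3\right)\right) \left(-25\right) \left(-287\right) = \left(-6 - 9 - 21\right) \left(-25\right) \left(-287\right) = \left(-36\right) \left(-25\right) \left(-287\right) = 900 \left(-287\right) = -258300$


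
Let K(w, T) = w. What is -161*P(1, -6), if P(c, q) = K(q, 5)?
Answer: 966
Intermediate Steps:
P(c, q) = q
-161*P(1, -6) = -161*(-6) = 966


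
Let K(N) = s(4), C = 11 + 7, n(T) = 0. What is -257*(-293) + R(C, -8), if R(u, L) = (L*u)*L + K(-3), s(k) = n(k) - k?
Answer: 76449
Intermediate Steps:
s(k) = -k (s(k) = 0 - k = -k)
C = 18
K(N) = -4 (K(N) = -1*4 = -4)
R(u, L) = -4 + u*L² (R(u, L) = (L*u)*L - 4 = u*L² - 4 = -4 + u*L²)
-257*(-293) + R(C, -8) = -257*(-293) + (-4 + 18*(-8)²) = 75301 + (-4 + 18*64) = 75301 + (-4 + 1152) = 75301 + 1148 = 76449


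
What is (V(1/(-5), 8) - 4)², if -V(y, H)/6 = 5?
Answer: 1156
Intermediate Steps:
V(y, H) = -30 (V(y, H) = -6*5 = -30)
(V(1/(-5), 8) - 4)² = (-30 - 4)² = (-34)² = 1156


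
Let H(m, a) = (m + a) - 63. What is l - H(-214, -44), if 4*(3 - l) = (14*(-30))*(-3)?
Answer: 9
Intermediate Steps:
H(m, a) = -63 + a + m (H(m, a) = (a + m) - 63 = -63 + a + m)
l = -312 (l = 3 - 14*(-30)*(-3)/4 = 3 - (-105)*(-3) = 3 - ¼*1260 = 3 - 315 = -312)
l - H(-214, -44) = -312 - (-63 - 44 - 214) = -312 - 1*(-321) = -312 + 321 = 9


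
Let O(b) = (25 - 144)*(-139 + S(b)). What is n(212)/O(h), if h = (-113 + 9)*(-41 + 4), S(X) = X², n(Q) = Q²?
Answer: -44944/1762028835 ≈ -2.5507e-5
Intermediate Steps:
h = 3848 (h = -104*(-37) = 3848)
O(b) = 16541 - 119*b² (O(b) = (25 - 144)*(-139 + b²) = -119*(-139 + b²) = 16541 - 119*b²)
n(212)/O(h) = 212²/(16541 - 119*3848²) = 44944/(16541 - 119*14807104) = 44944/(16541 - 1762045376) = 44944/(-1762028835) = 44944*(-1/1762028835) = -44944/1762028835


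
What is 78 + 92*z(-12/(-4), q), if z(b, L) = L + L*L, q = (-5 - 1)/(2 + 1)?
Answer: 262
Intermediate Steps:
q = -2 (q = -6/3 = -6*⅓ = -2)
z(b, L) = L + L²
78 + 92*z(-12/(-4), q) = 78 + 92*(-2*(1 - 2)) = 78 + 92*(-2*(-1)) = 78 + 92*2 = 78 + 184 = 262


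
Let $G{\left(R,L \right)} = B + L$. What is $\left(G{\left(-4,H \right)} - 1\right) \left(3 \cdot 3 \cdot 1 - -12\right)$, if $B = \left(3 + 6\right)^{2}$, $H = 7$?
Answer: $1827$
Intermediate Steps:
$B = 81$ ($B = 9^{2} = 81$)
$G{\left(R,L \right)} = 81 + L$
$\left(G{\left(-4,H \right)} - 1\right) \left(3 \cdot 3 \cdot 1 - -12\right) = \left(\left(81 + 7\right) - 1\right) \left(3 \cdot 3 \cdot 1 - -12\right) = \left(88 - 1\right) \left(9 \cdot 1 + 12\right) = 87 \left(9 + 12\right) = 87 \cdot 21 = 1827$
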